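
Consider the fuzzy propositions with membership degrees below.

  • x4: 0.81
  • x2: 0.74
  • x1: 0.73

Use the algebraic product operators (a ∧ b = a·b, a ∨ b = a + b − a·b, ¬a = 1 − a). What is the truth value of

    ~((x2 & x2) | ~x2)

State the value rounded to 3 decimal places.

x2 & x2 = a·b on (0.7400, 0.7400) = 0.5476
~x2 = 1 − 0.7400 = 0.2600
(x2 & x2) | ~x2 = a + b − a·b on (0.5476, 0.2600) = 0.6652
~((x2 & x2) | ~x2) = 1 − 0.6652 = 0.3348

0.335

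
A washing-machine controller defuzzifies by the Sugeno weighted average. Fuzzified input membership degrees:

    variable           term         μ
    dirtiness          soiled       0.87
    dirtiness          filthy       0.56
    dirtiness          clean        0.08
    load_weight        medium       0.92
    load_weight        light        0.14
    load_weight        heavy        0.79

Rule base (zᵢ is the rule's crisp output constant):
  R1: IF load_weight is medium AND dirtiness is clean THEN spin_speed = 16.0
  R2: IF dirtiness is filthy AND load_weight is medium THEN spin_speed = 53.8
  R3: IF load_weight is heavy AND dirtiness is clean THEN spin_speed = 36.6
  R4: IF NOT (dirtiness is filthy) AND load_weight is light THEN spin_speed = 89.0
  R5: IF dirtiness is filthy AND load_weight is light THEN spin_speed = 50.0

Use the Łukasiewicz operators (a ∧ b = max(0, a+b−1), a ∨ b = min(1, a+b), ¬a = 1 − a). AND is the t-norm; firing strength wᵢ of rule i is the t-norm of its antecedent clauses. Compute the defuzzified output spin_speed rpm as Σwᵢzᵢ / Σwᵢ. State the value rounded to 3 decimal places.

R1 (z=16.0): medium=0.92, clean=0.08; AND[max(0, a+b−1)] → w = 0.00
R2 (z=53.8): filthy=0.56, medium=0.92; AND[max(0, a+b−1)] → w = 0.48
R3 (z=36.6): heavy=0.79, clean=0.08; AND[max(0, a+b−1)] → w = 0.00
R4 (z=89.0): ¬filthy=1−0.56=0.44, light=0.14; AND[max(0, a+b−1)] → w = 0.00
R5 (z=50.0): filthy=0.56, light=0.14; AND[max(0, a+b−1)] → w = 0.00
Weighted average = (0.00·16.0 + 0.48·53.8 + 0.00·36.6 + 0.00·89.0 + 0.00·50.0) / (0.00 + 0.48 + 0.00 + 0.00 + 0.00)
  = 25.8240 / 0.4800 = 53.800

53.800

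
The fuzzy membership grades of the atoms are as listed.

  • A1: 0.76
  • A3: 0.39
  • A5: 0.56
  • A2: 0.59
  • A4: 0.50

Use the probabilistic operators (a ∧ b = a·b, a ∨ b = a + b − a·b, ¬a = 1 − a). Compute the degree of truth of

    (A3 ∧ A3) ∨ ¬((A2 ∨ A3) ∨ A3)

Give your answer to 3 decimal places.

A3 ∧ A3 = a·b on (0.3900, 0.3900) = 0.1521
A2 ∨ A3 = a + b − a·b on (0.5900, 0.3900) = 0.7499
(A2 ∨ A3) ∨ A3 = a + b − a·b on (0.7499, 0.3900) = 0.8474
¬((A2 ∨ A3) ∨ A3) = 1 − 0.8474 = 0.1526
(A3 ∧ A3) ∨ ¬((A2 ∨ A3) ∨ A3) = a + b − a·b on (0.1521, 0.1526) = 0.2815

0.281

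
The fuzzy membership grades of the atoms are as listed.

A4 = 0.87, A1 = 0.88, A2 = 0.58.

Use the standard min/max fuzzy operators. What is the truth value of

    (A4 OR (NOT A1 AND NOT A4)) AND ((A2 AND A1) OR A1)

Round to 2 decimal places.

NOT A1 = 1 − 0.88 = 0.12
NOT A4 = 1 − 0.87 = 0.13
NOT A1 AND NOT A4 = min(a, b) on (0.12, 0.13) = 0.12
A4 OR (NOT A1 AND NOT A4) = max(a, b) on (0.87, 0.12) = 0.87
A2 AND A1 = min(a, b) on (0.58, 0.88) = 0.58
(A2 AND A1) OR A1 = max(a, b) on (0.58, 0.88) = 0.88
(A4 OR (NOT A1 AND NOT A4)) AND ((A2 AND A1) OR A1) = min(a, b) on (0.87, 0.88) = 0.87

0.87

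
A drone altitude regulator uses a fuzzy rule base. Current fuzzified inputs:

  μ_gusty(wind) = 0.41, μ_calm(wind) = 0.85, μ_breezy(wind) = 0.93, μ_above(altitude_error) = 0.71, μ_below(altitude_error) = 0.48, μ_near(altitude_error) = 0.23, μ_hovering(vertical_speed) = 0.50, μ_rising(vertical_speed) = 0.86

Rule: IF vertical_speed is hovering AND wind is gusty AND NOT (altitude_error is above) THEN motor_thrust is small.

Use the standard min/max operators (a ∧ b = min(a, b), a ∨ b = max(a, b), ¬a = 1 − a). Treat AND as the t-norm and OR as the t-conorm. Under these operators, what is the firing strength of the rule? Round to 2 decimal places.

0.29

firing strength: hovering=0.50, gusty=0.41, ¬above=1−0.71=0.29; AND[min(a, b)] → w = 0.29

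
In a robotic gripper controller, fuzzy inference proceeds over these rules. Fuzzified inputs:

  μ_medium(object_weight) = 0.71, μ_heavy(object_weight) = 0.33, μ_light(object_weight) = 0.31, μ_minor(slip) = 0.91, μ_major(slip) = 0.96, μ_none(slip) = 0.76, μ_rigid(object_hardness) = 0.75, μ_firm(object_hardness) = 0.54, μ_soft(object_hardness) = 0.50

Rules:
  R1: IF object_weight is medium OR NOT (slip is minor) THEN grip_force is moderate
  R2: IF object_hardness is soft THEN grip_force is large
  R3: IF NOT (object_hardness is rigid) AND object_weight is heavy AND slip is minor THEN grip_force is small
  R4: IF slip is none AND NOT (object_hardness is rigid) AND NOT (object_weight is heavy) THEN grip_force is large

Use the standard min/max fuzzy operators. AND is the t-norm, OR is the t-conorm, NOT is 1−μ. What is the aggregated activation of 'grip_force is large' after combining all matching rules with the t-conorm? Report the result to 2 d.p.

R1: medium=0.71, ¬minor=1−0.91=0.09; OR[max(a, b)] → w = 0.71
R2: soft=0.50 → w = 0.50
R3: ¬rigid=1−0.75=0.25, heavy=0.33, minor=0.91; AND[min(a, b)] → w = 0.25
R4: none=0.76, ¬rigid=1−0.75=0.25, ¬heavy=1−0.33=0.67; AND[min(a, b)] → w = 0.25
Rules with consequent 'large': {R2, R4} → strengths 0.50, 0.25
Aggregate via t-conorm [max(a, b)]: 0.50

0.50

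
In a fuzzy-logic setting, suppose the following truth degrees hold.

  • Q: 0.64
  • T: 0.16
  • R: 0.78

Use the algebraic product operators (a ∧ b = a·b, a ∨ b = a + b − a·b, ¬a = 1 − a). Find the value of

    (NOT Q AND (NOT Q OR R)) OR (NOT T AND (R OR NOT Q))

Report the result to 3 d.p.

0.808

NOT Q = 1 − 0.6400 = 0.3600
NOT Q = 1 − 0.6400 = 0.3600
NOT Q OR R = a + b − a·b on (0.3600, 0.7800) = 0.8592
NOT Q AND (NOT Q OR R) = a·b on (0.3600, 0.8592) = 0.3093
NOT T = 1 − 0.1600 = 0.8400
NOT Q = 1 − 0.6400 = 0.3600
R OR NOT Q = a + b − a·b on (0.7800, 0.3600) = 0.8592
NOT T AND (R OR NOT Q) = a·b on (0.8400, 0.8592) = 0.7217
(NOT Q AND (NOT Q OR R)) OR (NOT T AND (R OR NOT Q)) = a + b − a·b on (0.3093, 0.7217) = 0.8078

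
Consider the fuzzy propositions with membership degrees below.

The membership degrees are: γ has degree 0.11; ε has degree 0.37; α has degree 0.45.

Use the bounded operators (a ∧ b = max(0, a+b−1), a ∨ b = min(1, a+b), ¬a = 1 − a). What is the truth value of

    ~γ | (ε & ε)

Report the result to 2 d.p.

~γ = 1 − 0.11 = 0.89
ε & ε = max(0, a+b−1) on (0.37, 0.37) = 0.00
~γ | (ε & ε) = min(1, a+b) on (0.89, 0.00) = 0.89

0.89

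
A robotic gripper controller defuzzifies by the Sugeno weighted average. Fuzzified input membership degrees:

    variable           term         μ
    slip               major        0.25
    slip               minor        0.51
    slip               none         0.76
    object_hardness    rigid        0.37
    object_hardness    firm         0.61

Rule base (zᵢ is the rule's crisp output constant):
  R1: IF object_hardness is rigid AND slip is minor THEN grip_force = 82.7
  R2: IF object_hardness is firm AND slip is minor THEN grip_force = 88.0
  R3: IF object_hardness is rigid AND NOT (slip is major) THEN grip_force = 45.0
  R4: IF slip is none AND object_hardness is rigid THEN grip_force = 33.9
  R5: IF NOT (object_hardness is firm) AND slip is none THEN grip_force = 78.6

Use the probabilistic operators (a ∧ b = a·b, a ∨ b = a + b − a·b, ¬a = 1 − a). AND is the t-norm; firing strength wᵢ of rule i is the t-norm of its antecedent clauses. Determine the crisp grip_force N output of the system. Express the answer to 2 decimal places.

65.17

R1 (z=82.7): rigid=0.37, minor=0.51; AND[a·b] → w = 0.1887
R2 (z=88.0): firm=0.61, minor=0.51; AND[a·b] → w = 0.3111
R3 (z=45.0): rigid=0.37, ¬major=1−0.25=0.75; AND[a·b] → w = 0.2775
R4 (z=33.9): none=0.76, rigid=0.37; AND[a·b] → w = 0.2812
R5 (z=78.6): ¬firm=1−0.61=0.39, none=0.76; AND[a·b] → w = 0.2964
Weighted average = (0.1887·82.7 + 0.3111·88.0 + 0.2775·45.0 + 0.2812·33.9 + 0.2964·78.6) / (0.1887 + 0.3111 + 0.2775 + 0.2812 + 0.2964)
  = 88.2995 / 1.3549 = 65.17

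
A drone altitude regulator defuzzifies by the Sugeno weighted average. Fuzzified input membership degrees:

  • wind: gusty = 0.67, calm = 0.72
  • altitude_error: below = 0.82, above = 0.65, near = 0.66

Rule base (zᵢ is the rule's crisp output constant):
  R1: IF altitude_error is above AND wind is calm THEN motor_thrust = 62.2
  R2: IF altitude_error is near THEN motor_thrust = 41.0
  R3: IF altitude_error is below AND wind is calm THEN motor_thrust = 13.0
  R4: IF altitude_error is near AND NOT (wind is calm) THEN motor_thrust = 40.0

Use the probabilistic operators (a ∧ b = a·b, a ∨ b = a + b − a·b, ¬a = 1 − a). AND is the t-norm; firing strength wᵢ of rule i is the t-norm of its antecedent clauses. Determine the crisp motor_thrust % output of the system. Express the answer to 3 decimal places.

37.430

R1 (z=62.2): above=0.65, calm=0.72; AND[a·b] → w = 0.4680
R2 (z=41.0): near=0.66 → w = 0.6600
R3 (z=13.0): below=0.82, calm=0.72; AND[a·b] → w = 0.5904
R4 (z=40.0): near=0.66, ¬calm=1−0.72=0.28; AND[a·b] → w = 0.1848
Weighted average = (0.4680·62.2 + 0.6600·41.0 + 0.5904·13.0 + 0.1848·40.0) / (0.4680 + 0.6600 + 0.5904 + 0.1848)
  = 71.2368 / 1.9032 = 37.430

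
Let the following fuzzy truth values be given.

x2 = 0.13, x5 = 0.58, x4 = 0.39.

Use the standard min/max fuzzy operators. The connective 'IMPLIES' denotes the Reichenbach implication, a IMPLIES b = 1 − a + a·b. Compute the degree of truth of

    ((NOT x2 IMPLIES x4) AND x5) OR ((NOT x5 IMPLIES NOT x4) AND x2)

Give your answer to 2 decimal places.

0.47

NOT x2 = 1 − 0.13 = 0.87
NOT x2 IMPLIES x4  [Reichenbach: 1 − a + a·b] with a=0.87, b=0.39 → 0.47
(NOT x2 IMPLIES x4) AND x5 = min(a, b) on (0.47, 0.58) = 0.47
NOT x5 = 1 − 0.58 = 0.42
NOT x4 = 1 − 0.39 = 0.61
NOT x5 IMPLIES NOT x4  [Reichenbach: 1 − a + a·b] with a=0.42, b=0.61 → 0.84
(NOT x5 IMPLIES NOT x4) AND x2 = min(a, b) on (0.84, 0.13) = 0.13
((NOT x2 IMPLIES x4) AND x5) OR ((NOT x5 IMPLIES NOT x4) AND x2) = max(a, b) on (0.47, 0.13) = 0.47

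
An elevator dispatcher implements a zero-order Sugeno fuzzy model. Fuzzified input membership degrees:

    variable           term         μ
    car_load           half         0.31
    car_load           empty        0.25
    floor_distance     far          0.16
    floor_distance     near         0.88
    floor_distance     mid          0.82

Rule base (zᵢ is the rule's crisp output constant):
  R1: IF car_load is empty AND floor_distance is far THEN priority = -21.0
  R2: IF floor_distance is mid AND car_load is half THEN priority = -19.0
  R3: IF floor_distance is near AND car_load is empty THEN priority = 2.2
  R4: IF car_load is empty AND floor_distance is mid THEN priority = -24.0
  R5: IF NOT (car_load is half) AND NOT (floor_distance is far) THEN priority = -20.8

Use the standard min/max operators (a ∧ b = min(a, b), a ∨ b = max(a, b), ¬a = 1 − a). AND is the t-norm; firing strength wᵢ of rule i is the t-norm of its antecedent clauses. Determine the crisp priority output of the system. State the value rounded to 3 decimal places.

-17.501

R1 (z=-21.0): empty=0.25, far=0.16; AND[min(a, b)] → w = 0.16
R2 (z=-19.0): mid=0.82, half=0.31; AND[min(a, b)] → w = 0.31
R3 (z=2.2): near=0.88, empty=0.25; AND[min(a, b)] → w = 0.25
R4 (z=-24.0): empty=0.25, mid=0.82; AND[min(a, b)] → w = 0.25
R5 (z=-20.8): ¬half=1−0.31=0.69, ¬far=1−0.16=0.84; AND[min(a, b)] → w = 0.69
Weighted average = (0.16·-21.0 + 0.31·-19.0 + 0.25·2.2 + 0.25·-24.0 + 0.69·-20.8) / (0.16 + 0.31 + 0.25 + 0.25 + 0.69)
  = -29.0520 / 1.6600 = -17.501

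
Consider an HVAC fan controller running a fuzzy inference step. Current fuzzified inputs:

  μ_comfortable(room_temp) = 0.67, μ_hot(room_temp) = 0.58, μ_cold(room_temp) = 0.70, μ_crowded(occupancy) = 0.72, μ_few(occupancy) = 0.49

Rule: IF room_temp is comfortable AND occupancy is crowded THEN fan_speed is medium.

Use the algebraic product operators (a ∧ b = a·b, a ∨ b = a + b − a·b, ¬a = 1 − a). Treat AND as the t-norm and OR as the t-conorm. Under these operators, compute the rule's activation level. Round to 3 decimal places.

firing strength: comfortable=0.67, crowded=0.72; AND[a·b] → w = 0.4824

0.482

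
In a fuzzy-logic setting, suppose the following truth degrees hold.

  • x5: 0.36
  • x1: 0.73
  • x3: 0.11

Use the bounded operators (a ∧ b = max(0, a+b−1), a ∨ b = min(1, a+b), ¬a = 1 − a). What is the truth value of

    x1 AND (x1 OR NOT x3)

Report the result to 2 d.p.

NOT x3 = 1 − 0.11 = 0.89
x1 OR NOT x3 = min(1, a+b) on (0.73, 0.89) = 1.00
x1 AND (x1 OR NOT x3) = max(0, a+b−1) on (0.73, 1.00) = 0.73

0.73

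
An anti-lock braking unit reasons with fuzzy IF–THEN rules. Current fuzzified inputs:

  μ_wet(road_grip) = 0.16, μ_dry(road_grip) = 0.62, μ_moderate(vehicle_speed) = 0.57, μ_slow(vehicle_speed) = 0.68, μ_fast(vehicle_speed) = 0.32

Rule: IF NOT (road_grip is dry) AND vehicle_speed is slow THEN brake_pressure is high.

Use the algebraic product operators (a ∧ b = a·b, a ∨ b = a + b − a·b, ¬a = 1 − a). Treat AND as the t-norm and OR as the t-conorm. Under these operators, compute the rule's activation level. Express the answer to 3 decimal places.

0.258

firing strength: ¬dry=1−0.62=0.38, slow=0.68; AND[a·b] → w = 0.2584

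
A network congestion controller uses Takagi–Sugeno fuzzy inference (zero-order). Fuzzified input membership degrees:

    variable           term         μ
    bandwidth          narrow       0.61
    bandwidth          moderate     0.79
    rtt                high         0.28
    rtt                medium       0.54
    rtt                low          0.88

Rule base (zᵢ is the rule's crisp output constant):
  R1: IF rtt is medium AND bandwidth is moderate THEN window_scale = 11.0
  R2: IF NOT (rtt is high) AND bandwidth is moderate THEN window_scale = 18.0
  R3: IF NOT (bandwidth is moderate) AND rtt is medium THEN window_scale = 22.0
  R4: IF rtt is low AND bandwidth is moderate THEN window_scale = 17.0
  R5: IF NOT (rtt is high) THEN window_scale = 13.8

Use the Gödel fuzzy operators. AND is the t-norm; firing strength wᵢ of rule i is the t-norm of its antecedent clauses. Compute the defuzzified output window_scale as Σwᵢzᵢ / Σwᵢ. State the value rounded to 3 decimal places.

R1 (z=11.0): medium=0.54, moderate=0.79; AND[min(a, b)] → w = 0.54
R2 (z=18.0): ¬high=1−0.28=0.72, moderate=0.79; AND[min(a, b)] → w = 0.72
R3 (z=22.0): ¬moderate=1−0.79=0.21, medium=0.54; AND[min(a, b)] → w = 0.21
R4 (z=17.0): low=0.88, moderate=0.79; AND[min(a, b)] → w = 0.79
R5 (z=13.8): ¬high=1−0.28=0.72 → w = 0.72
Weighted average = (0.54·11.0 + 0.72·18.0 + 0.21·22.0 + 0.79·17.0 + 0.72·13.8) / (0.54 + 0.72 + 0.21 + 0.79 + 0.72)
  = 46.8860 / 2.9800 = 15.734

15.734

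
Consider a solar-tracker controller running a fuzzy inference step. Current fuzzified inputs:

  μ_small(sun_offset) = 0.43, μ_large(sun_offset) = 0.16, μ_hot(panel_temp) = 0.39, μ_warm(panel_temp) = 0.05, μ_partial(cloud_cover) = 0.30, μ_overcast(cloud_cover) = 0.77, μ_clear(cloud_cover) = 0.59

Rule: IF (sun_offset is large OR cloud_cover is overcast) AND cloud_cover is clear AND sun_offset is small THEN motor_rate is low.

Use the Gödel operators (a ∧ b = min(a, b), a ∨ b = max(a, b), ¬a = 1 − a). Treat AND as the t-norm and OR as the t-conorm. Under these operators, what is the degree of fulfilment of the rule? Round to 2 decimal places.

firing strength: (large=0.16 OR overcast=0.77) = 0.77; AND[min(a, b)] with clear=0.59, small=0.43 → w = 0.43

0.43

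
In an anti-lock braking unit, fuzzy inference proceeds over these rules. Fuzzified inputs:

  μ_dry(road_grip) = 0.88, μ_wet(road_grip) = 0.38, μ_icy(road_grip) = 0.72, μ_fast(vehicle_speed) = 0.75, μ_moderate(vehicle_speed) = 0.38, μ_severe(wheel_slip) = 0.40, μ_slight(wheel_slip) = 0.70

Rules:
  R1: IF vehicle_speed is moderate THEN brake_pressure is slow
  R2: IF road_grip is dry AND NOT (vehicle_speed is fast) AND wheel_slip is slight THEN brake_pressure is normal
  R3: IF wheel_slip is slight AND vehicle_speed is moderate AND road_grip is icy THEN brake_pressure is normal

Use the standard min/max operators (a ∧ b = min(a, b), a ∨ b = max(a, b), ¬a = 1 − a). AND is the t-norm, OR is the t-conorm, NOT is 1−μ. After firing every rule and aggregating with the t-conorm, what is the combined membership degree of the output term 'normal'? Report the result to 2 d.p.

0.38

R1: moderate=0.38 → w = 0.38
R2: dry=0.88, ¬fast=1−0.75=0.25, slight=0.70; AND[min(a, b)] → w = 0.25
R3: slight=0.70, moderate=0.38, icy=0.72; AND[min(a, b)] → w = 0.38
Rules with consequent 'normal': {R2, R3} → strengths 0.25, 0.38
Aggregate via t-conorm [max(a, b)]: 0.38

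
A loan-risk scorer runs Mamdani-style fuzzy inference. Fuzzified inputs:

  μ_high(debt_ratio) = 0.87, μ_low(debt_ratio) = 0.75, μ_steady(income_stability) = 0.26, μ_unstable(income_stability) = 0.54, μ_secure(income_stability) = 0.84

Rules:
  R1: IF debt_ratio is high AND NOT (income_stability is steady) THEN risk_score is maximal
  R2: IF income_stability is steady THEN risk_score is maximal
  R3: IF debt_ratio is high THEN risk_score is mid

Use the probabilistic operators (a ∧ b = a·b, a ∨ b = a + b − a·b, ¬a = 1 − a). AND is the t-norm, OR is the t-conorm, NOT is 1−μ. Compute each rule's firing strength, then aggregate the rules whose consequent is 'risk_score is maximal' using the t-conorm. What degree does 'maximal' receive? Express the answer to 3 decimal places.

0.736

R1: high=0.87, ¬steady=1−0.26=0.74; AND[a·b] → w = 0.6438
R2: steady=0.26 → w = 0.2600
R3: high=0.87 → w = 0.8700
Rules with consequent 'maximal': {R1, R2} → strengths 0.6438, 0.2600
Aggregate via t-conorm [a + b − a·b]: 0.7364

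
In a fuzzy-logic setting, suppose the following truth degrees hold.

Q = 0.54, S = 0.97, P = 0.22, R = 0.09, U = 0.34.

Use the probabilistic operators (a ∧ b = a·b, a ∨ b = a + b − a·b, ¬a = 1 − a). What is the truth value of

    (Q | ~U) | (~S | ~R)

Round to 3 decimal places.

0.986

~U = 1 − 0.3400 = 0.6600
Q | ~U = a + b − a·b on (0.5400, 0.6600) = 0.8436
~S = 1 − 0.9700 = 0.0300
~R = 1 − 0.0900 = 0.9100
~S | ~R = a + b − a·b on (0.0300, 0.9100) = 0.9127
(Q | ~U) | (~S | ~R) = a + b − a·b on (0.8436, 0.9127) = 0.9863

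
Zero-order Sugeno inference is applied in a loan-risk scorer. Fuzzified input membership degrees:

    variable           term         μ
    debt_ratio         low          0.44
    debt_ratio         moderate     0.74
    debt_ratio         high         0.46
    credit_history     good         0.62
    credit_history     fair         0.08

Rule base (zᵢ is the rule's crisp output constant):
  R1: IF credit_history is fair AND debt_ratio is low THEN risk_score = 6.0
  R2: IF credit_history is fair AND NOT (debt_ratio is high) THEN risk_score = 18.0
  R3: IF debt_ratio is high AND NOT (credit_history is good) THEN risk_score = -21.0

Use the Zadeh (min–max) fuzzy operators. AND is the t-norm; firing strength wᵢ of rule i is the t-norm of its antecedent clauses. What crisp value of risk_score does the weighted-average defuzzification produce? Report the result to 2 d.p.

R1 (z=6.0): fair=0.08, low=0.44; AND[min(a, b)] → w = 0.08
R2 (z=18.0): fair=0.08, ¬high=1−0.46=0.54; AND[min(a, b)] → w = 0.08
R3 (z=-21.0): high=0.46, ¬good=1−0.62=0.38; AND[min(a, b)] → w = 0.38
Weighted average = (0.08·6.0 + 0.08·18.0 + 0.38·-21.0) / (0.08 + 0.08 + 0.38)
  = -6.0600 / 0.5400 = -11.22

-11.22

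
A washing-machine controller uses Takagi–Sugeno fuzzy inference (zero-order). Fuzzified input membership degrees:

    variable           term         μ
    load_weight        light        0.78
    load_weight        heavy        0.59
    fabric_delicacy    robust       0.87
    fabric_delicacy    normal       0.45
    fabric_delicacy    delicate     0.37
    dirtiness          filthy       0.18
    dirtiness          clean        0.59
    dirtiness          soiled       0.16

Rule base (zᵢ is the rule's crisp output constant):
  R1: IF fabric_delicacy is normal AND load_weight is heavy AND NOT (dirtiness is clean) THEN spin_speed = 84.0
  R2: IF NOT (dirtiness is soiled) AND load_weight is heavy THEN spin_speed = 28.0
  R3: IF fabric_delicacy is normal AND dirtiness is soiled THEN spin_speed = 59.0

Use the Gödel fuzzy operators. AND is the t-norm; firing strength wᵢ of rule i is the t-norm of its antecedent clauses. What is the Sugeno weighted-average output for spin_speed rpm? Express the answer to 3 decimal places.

52.069

R1 (z=84.0): normal=0.45, heavy=0.59, ¬clean=1−0.59=0.41; AND[min(a, b)] → w = 0.41
R2 (z=28.0): ¬soiled=1−0.16=0.84, heavy=0.59; AND[min(a, b)] → w = 0.59
R3 (z=59.0): normal=0.45, soiled=0.16; AND[min(a, b)] → w = 0.16
Weighted average = (0.41·84.0 + 0.59·28.0 + 0.16·59.0) / (0.41 + 0.59 + 0.16)
  = 60.4000 / 1.1600 = 52.069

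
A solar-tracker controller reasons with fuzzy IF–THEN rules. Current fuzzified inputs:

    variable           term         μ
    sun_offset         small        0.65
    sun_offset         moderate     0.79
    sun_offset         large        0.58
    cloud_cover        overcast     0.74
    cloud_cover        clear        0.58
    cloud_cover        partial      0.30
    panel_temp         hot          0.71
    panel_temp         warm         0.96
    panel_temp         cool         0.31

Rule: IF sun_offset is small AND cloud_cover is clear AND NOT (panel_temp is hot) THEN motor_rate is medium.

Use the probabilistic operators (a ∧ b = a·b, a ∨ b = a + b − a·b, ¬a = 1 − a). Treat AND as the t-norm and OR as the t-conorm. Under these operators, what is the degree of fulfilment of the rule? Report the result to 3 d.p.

0.109

firing strength: small=0.65, clear=0.58, ¬hot=1−0.71=0.29; AND[a·b] → w = 0.1093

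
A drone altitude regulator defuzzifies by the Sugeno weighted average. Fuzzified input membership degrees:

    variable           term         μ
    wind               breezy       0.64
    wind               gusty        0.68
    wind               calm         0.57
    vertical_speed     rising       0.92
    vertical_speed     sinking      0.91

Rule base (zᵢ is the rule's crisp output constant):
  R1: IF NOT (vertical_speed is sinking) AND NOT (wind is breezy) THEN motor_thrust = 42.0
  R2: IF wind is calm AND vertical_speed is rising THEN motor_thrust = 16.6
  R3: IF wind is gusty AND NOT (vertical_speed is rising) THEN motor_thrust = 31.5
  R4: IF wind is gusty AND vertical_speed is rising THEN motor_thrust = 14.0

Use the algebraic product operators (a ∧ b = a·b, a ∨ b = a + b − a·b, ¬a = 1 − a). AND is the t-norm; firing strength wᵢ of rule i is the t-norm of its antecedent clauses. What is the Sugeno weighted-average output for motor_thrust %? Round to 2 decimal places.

16.61

R1 (z=42.0): ¬sinking=1−0.91=0.09, ¬breezy=1−0.64=0.36; AND[a·b] → w = 0.0324
R2 (z=16.6): calm=0.57, rising=0.92; AND[a·b] → w = 0.5244
R3 (z=31.5): gusty=0.68, ¬rising=1−0.92=0.08; AND[a·b] → w = 0.0544
R4 (z=14.0): gusty=0.68, rising=0.92; AND[a·b] → w = 0.6256
Weighted average = (0.0324·42.0 + 0.5244·16.6 + 0.0544·31.5 + 0.6256·14.0) / (0.0324 + 0.5244 + 0.0544 + 0.6256)
  = 20.5378 / 1.2368 = 16.61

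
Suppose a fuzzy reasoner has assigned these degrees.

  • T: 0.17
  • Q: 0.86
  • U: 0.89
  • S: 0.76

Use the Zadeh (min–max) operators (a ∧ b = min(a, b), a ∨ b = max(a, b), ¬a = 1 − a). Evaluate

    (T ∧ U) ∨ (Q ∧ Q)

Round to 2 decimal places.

T ∧ U = min(a, b) on (0.17, 0.89) = 0.17
Q ∧ Q = min(a, b) on (0.86, 0.86) = 0.86
(T ∧ U) ∨ (Q ∧ Q) = max(a, b) on (0.17, 0.86) = 0.86

0.86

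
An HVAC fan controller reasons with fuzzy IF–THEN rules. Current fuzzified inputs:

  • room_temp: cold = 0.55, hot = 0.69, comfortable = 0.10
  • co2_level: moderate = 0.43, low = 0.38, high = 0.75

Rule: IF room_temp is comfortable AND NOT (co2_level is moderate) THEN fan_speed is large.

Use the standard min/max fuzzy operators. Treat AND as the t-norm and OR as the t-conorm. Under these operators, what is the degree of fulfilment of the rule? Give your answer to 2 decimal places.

firing strength: comfortable=0.10, ¬moderate=1−0.43=0.57; AND[min(a, b)] → w = 0.10

0.10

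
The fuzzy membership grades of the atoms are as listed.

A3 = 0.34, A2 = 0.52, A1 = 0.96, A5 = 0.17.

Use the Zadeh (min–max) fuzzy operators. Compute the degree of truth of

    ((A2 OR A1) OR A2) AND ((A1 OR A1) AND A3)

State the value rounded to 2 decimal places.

0.34

A2 OR A1 = max(a, b) on (0.52, 0.96) = 0.96
(A2 OR A1) OR A2 = max(a, b) on (0.96, 0.52) = 0.96
A1 OR A1 = max(a, b) on (0.96, 0.96) = 0.96
(A1 OR A1) AND A3 = min(a, b) on (0.96, 0.34) = 0.34
((A2 OR A1) OR A2) AND ((A1 OR A1) AND A3) = min(a, b) on (0.96, 0.34) = 0.34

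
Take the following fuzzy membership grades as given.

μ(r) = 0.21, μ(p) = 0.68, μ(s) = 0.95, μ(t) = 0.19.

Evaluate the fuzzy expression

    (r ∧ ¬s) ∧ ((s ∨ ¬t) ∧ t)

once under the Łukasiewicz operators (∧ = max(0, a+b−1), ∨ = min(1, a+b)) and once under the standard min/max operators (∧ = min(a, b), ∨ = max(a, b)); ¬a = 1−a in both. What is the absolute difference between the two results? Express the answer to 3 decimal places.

Under Łukasiewicz:
  ¬s = 1 − 0.95 = 0.05
  r ∧ ¬s = max(0, a+b−1) on (0.21, 0.05) = 0.00
  ¬t = 1 − 0.19 = 0.81
  s ∨ ¬t = min(1, a+b) on (0.95, 0.81) = 1.00
  (s ∨ ¬t) ∧ t = max(0, a+b−1) on (1.00, 0.19) = 0.19
  (r ∧ ¬s) ∧ ((s ∨ ¬t) ∧ t) = max(0, a+b−1) on (0.00, 0.19) = 0.00
  → value = 0.0000
Under standard min/max:
  ¬s = 1 − 0.95 = 0.05
  r ∧ ¬s = min(a, b) on (0.21, 0.05) = 0.05
  ¬t = 1 − 0.19 = 0.81
  s ∨ ¬t = max(a, b) on (0.95, 0.81) = 0.95
  (s ∨ ¬t) ∧ t = min(a, b) on (0.95, 0.19) = 0.19
  (r ∧ ¬s) ∧ ((s ∨ ¬t) ∧ t) = min(a, b) on (0.05, 0.19) = 0.05
  → value = 0.0500
|0.0000 − 0.0500| = 0.050

0.050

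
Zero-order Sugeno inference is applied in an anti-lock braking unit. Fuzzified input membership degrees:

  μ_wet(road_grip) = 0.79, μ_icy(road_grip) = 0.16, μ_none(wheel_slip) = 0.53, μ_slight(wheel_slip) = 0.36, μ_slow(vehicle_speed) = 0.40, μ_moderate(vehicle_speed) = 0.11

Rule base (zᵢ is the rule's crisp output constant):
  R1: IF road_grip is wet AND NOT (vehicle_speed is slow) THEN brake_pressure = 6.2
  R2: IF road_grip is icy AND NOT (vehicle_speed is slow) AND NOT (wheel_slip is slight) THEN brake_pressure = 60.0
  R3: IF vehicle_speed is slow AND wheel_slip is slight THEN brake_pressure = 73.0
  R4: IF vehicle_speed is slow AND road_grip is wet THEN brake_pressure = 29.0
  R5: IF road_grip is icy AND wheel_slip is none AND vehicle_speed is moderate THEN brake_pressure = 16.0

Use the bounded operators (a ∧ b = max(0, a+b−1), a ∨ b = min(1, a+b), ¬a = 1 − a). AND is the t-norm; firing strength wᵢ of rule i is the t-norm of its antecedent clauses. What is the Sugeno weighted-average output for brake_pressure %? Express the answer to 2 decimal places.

13.67

R1 (z=6.2): wet=0.79, ¬slow=1−0.40=0.60; AND[max(0, a+b−1)] → w = 0.39
R2 (z=60.0): icy=0.16, ¬slow=1−0.40=0.60, ¬slight=1−0.36=0.64; AND[max(0, a+b−1)] → w = 0.00
R3 (z=73.0): slow=0.40, slight=0.36; AND[max(0, a+b−1)] → w = 0.00
R4 (z=29.0): slow=0.40, wet=0.79; AND[max(0, a+b−1)] → w = 0.19
R5 (z=16.0): icy=0.16, none=0.53, moderate=0.11; AND[max(0, a+b−1)] → w = 0.00
Weighted average = (0.39·6.2 + 0.00·60.0 + 0.00·73.0 + 0.19·29.0 + 0.00·16.0) / (0.39 + 0.00 + 0.00 + 0.19 + 0.00)
  = 7.9280 / 0.5800 = 13.67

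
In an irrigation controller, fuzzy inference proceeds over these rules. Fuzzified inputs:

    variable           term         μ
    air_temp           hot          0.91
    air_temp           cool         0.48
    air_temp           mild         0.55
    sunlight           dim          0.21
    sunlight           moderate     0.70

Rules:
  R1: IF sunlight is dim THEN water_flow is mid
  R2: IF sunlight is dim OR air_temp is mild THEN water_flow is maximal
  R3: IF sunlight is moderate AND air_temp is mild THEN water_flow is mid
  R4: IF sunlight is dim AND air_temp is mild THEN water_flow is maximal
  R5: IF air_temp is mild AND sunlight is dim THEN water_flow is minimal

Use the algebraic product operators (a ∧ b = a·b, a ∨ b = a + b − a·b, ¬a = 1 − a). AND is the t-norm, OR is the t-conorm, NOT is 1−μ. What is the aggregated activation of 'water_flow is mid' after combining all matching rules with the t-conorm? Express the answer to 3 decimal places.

0.514

R1: dim=0.21 → w = 0.2100
R2: dim=0.21, mild=0.55; OR[a + b − a·b] → w = 0.6445
R3: moderate=0.70, mild=0.55; AND[a·b] → w = 0.3850
R4: dim=0.21, mild=0.55; AND[a·b] → w = 0.1155
R5: mild=0.55, dim=0.21; AND[a·b] → w = 0.1155
Rules with consequent 'mid': {R1, R3} → strengths 0.2100, 0.3850
Aggregate via t-conorm [a + b − a·b]: 0.5141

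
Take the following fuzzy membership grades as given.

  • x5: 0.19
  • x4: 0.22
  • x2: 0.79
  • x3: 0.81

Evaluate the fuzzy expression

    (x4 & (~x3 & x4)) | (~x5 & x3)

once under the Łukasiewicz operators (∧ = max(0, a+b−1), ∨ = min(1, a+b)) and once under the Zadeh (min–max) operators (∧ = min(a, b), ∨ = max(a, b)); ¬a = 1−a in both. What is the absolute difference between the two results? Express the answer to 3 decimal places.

Under Łukasiewicz:
  ~x3 = 1 − 0.81 = 0.19
  ~x3 & x4 = max(0, a+b−1) on (0.19, 0.22) = 0.00
  x4 & (~x3 & x4) = max(0, a+b−1) on (0.22, 0.00) = 0.00
  ~x5 = 1 − 0.19 = 0.81
  ~x5 & x3 = max(0, a+b−1) on (0.81, 0.81) = 0.62
  (x4 & (~x3 & x4)) | (~x5 & x3) = min(1, a+b) on (0.00, 0.62) = 0.62
  → value = 0.6200
Under Zadeh (min–max):
  ~x3 = 1 − 0.81 = 0.19
  ~x3 & x4 = min(a, b) on (0.19, 0.22) = 0.19
  x4 & (~x3 & x4) = min(a, b) on (0.22, 0.19) = 0.19
  ~x5 = 1 − 0.19 = 0.81
  ~x5 & x3 = min(a, b) on (0.81, 0.81) = 0.81
  (x4 & (~x3 & x4)) | (~x5 & x3) = max(a, b) on (0.19, 0.81) = 0.81
  → value = 0.8100
|0.6200 − 0.8100| = 0.190

0.190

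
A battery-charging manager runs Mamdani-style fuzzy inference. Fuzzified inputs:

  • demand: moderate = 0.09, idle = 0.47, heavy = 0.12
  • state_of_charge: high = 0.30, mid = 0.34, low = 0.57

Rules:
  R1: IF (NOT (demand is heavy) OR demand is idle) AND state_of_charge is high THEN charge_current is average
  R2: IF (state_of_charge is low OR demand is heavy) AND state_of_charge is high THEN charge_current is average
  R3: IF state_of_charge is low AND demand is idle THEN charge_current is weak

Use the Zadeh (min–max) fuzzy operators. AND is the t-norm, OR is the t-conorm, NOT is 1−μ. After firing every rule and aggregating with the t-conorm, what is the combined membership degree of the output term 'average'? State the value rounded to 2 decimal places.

0.30

R1: (¬heavy=1−0.12=0.88 OR idle=0.47) = 0.88; AND[min(a, b)] with high=0.30 → w = 0.30
R2: (low=0.57 OR heavy=0.12) = 0.57; AND[min(a, b)] with high=0.30 → w = 0.30
R3: low=0.57, idle=0.47; AND[min(a, b)] → w = 0.47
Rules with consequent 'average': {R1, R2} → strengths 0.30, 0.30
Aggregate via t-conorm [max(a, b)]: 0.30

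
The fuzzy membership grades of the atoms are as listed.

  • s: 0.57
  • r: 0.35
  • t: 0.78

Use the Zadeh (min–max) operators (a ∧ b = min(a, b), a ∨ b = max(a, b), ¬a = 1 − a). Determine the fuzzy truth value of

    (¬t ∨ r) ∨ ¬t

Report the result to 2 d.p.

0.35

¬t = 1 − 0.78 = 0.22
¬t ∨ r = max(a, b) on (0.22, 0.35) = 0.35
¬t = 1 − 0.78 = 0.22
(¬t ∨ r) ∨ ¬t = max(a, b) on (0.35, 0.22) = 0.35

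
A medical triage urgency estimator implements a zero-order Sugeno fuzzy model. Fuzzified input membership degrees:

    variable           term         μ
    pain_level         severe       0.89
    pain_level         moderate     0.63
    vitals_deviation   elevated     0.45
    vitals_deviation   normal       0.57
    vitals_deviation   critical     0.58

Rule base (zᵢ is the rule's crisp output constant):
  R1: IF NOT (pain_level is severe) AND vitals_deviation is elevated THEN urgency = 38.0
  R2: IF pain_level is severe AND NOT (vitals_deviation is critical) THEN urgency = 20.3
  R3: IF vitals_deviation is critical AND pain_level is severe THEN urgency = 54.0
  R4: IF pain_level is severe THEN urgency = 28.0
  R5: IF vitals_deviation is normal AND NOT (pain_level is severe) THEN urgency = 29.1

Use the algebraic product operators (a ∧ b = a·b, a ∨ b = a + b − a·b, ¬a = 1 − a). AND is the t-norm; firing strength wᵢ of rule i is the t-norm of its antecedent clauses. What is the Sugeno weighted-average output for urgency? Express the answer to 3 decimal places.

R1 (z=38.0): ¬severe=1−0.89=0.11, elevated=0.45; AND[a·b] → w = 0.0495
R2 (z=20.3): severe=0.89, ¬critical=1−0.58=0.42; AND[a·b] → w = 0.3738
R3 (z=54.0): critical=0.58, severe=0.89; AND[a·b] → w = 0.5162
R4 (z=28.0): severe=0.89 → w = 0.8900
R5 (z=29.1): normal=0.57, ¬severe=1−0.89=0.11; AND[a·b] → w = 0.0627
Weighted average = (0.0495·38.0 + 0.3738·20.3 + 0.5162·54.0 + 0.8900·28.0 + 0.0627·29.1) / (0.0495 + 0.3738 + 0.5162 + 0.8900 + 0.0627)
  = 64.0885 / 1.8922 = 33.870

33.870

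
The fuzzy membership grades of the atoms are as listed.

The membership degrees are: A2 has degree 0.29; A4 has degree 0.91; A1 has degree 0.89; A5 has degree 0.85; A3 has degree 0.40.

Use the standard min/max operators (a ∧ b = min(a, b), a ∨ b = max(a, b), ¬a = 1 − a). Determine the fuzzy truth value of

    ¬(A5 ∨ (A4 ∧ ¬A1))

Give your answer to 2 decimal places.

¬A1 = 1 − 0.89 = 0.11
A4 ∧ ¬A1 = min(a, b) on (0.91, 0.11) = 0.11
A5 ∨ (A4 ∧ ¬A1) = max(a, b) on (0.85, 0.11) = 0.85
¬(A5 ∨ (A4 ∧ ¬A1)) = 1 − 0.85 = 0.15

0.15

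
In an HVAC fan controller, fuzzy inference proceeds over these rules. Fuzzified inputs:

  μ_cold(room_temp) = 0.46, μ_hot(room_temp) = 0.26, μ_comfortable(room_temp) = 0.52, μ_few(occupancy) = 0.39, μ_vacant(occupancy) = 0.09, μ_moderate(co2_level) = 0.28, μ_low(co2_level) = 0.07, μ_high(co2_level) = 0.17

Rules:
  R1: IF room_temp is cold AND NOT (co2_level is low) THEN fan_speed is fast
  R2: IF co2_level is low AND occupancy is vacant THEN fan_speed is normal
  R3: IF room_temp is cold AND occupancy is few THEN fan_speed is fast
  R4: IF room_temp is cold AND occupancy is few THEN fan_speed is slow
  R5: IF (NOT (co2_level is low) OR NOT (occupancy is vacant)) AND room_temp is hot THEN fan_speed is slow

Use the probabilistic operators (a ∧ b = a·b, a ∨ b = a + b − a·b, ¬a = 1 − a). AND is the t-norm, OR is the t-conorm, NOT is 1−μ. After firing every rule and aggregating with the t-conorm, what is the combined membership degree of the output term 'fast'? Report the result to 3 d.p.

0.530

R1: cold=0.46, ¬low=1−0.07=0.93; AND[a·b] → w = 0.4278
R2: low=0.07, vacant=0.09; AND[a·b] → w = 0.0063
R3: cold=0.46, few=0.39; AND[a·b] → w = 0.1794
R4: cold=0.46, few=0.39; AND[a·b] → w = 0.1794
R5: (¬low=1−0.07=0.93 OR ¬vacant=1−0.09=0.91) = 0.9937; AND[a·b] with hot=0.26 → w = 0.2584
Rules with consequent 'fast': {R1, R3} → strengths 0.4278, 0.1794
Aggregate via t-conorm [a + b − a·b]: 0.5305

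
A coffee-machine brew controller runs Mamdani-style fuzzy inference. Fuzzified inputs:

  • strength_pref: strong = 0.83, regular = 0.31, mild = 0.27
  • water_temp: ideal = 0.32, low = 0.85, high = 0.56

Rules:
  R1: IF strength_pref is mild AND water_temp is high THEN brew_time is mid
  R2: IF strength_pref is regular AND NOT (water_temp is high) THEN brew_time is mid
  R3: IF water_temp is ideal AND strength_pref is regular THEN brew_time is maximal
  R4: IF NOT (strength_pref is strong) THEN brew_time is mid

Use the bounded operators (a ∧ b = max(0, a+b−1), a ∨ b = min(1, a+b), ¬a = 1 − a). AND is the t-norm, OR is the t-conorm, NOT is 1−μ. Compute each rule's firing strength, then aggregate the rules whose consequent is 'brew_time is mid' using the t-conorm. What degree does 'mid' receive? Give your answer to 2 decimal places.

0.17

R1: mild=0.27, high=0.56; AND[max(0, a+b−1)] → w = 0.00
R2: regular=0.31, ¬high=1−0.56=0.44; AND[max(0, a+b−1)] → w = 0.00
R3: ideal=0.32, regular=0.31; AND[max(0, a+b−1)] → w = 0.00
R4: ¬strong=1−0.83=0.17 → w = 0.17
Rules with consequent 'mid': {R1, R2, R4} → strengths 0.00, 0.00, 0.17
Aggregate via t-conorm [min(1, a+b)]: 0.17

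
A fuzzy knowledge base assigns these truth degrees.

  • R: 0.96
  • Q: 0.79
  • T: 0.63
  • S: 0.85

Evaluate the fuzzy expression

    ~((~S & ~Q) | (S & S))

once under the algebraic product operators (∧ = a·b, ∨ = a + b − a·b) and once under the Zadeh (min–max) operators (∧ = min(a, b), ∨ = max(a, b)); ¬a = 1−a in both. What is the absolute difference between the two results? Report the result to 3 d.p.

Under algebraic product:
  ~S = 1 − 0.8500 = 0.1500
  ~Q = 1 − 0.7900 = 0.2100
  ~S & ~Q = a·b on (0.1500, 0.2100) = 0.0315
  S & S = a·b on (0.8500, 0.8500) = 0.7225
  (~S & ~Q) | (S & S) = a + b − a·b on (0.0315, 0.7225) = 0.7312
  ~((~S & ~Q) | (S & S)) = 1 − 0.7312 = 0.2688
  → value = 0.2688
Under Zadeh (min–max):
  ~S = 1 − 0.85 = 0.15
  ~Q = 1 − 0.79 = 0.21
  ~S & ~Q = min(a, b) on (0.15, 0.21) = 0.15
  S & S = min(a, b) on (0.85, 0.85) = 0.85
  (~S & ~Q) | (S & S) = max(a, b) on (0.15, 0.85) = 0.85
  ~((~S & ~Q) | (S & S)) = 1 − 0.85 = 0.15
  → value = 0.1500
|0.2688 − 0.1500| = 0.119

0.119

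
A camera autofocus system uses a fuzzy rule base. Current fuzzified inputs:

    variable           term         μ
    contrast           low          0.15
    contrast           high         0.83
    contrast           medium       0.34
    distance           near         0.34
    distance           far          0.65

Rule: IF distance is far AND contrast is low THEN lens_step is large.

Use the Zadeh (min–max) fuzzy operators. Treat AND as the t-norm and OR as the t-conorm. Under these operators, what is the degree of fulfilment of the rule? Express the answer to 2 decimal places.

firing strength: far=0.65, low=0.15; AND[min(a, b)] → w = 0.15

0.15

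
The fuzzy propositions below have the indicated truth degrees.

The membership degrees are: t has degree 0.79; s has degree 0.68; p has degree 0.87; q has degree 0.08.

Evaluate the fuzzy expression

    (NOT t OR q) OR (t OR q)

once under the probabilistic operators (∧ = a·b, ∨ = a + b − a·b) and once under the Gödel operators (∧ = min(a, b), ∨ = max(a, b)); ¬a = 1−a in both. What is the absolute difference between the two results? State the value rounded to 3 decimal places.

Under probabilistic:
  NOT t = 1 − 0.7900 = 0.2100
  NOT t OR q = a + b − a·b on (0.2100, 0.0800) = 0.2732
  t OR q = a + b − a·b on (0.7900, 0.0800) = 0.8068
  (NOT t OR q) OR (t OR q) = a + b − a·b on (0.2732, 0.8068) = 0.8596
  → value = 0.8596
Under Gödel:
  NOT t = 1 − 0.79 = 0.21
  NOT t OR q = max(a, b) on (0.21, 0.08) = 0.21
  t OR q = max(a, b) on (0.79, 0.08) = 0.79
  (NOT t OR q) OR (t OR q) = max(a, b) on (0.21, 0.79) = 0.79
  → value = 0.7900
|0.8596 − 0.7900| = 0.070

0.070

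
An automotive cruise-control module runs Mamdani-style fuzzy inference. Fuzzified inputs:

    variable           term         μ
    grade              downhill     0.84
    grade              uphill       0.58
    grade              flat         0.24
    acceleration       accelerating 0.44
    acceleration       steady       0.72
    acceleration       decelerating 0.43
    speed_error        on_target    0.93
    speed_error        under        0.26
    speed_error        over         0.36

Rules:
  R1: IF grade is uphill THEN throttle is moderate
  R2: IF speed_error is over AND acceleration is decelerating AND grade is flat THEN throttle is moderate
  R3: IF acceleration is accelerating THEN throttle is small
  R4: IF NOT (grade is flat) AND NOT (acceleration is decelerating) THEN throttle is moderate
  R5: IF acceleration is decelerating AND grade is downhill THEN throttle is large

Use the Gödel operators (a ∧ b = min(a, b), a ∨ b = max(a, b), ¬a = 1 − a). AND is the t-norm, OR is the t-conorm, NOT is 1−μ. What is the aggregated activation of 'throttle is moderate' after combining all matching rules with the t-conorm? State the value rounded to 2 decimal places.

0.58

R1: uphill=0.58 → w = 0.58
R2: over=0.36, decelerating=0.43, flat=0.24; AND[min(a, b)] → w = 0.24
R3: accelerating=0.44 → w = 0.44
R4: ¬flat=1−0.24=0.76, ¬decelerating=1−0.43=0.57; AND[min(a, b)] → w = 0.57
R5: decelerating=0.43, downhill=0.84; AND[min(a, b)] → w = 0.43
Rules with consequent 'moderate': {R1, R2, R4} → strengths 0.58, 0.24, 0.57
Aggregate via t-conorm [max(a, b)]: 0.58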